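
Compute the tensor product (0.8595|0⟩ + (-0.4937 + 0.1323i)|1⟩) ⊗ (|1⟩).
0.8595|01⟩ + (-0.4937 + 0.1323i)|11⟩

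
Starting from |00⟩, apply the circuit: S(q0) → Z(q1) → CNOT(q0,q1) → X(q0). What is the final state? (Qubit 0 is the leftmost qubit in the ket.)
|10⟩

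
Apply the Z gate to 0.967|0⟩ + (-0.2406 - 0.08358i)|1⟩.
0.967|0⟩ + (0.2406 + 0.08358i)|1⟩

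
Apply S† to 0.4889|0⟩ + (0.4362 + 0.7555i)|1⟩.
0.4889|0⟩ + (0.7555 - 0.4362i)|1⟩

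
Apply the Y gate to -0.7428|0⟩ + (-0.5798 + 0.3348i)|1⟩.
(0.3348 + 0.5798i)|0⟩ - 0.7428i|1⟩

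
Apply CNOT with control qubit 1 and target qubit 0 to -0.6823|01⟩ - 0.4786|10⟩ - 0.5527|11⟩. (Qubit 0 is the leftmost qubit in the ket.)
-0.5527|01⟩ - 0.4786|10⟩ - 0.6823|11⟩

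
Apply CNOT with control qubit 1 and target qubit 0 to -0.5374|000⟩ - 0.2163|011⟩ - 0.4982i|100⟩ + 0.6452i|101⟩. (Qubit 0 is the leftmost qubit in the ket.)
-0.5374|000⟩ - 0.4982i|100⟩ + 0.6452i|101⟩ - 0.2163|111⟩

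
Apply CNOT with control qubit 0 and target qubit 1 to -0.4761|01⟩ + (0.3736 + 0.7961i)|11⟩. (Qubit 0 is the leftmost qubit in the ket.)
-0.4761|01⟩ + (0.3736 + 0.7961i)|10⟩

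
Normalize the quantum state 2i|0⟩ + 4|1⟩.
(1/√5)i|0⟩ + 0.8944|1⟩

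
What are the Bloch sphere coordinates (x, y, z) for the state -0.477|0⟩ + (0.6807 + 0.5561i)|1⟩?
(-0.6494, -0.5305, -0.5451)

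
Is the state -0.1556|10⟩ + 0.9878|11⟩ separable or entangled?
Separable

Writing the state as a|00⟩ + b|01⟩ + c|10⟩ + d|11⟩, it is a product state iff ad − bc = 0.
Here (a, b, c, d) = (0, 0, -0.1556, 0.9878): ad − bc = (0)(0.9878) − (0)(-0.1556) = 0, so the state is separable.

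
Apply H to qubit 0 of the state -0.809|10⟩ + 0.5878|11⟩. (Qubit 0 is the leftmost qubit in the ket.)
-0.572|00⟩ + 0.4156|01⟩ + 0.572|10⟩ - 0.4156|11⟩

H on qubit 0 mixes each pair of kets that differ only in qubit 0: amplitudes (a, b) of (|…0…⟩, |…1…⟩) become ((a + b)/√2, (a − b)/√2). Kets absent from the input have amplitude 0.
(|00⟩, |10⟩): (a, b) = (0, -0.809) → (-0.572, 0.572)
(|01⟩, |11⟩): (a, b) = (0, 0.5878) → (0.4156, -0.4156)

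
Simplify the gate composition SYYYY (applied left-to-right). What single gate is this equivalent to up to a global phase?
S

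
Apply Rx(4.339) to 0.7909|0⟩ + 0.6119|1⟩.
(-0.4457 - 0.5055i)|0⟩ + (-0.3448 - 0.6533i)|1⟩

Rx(4.339) = [[cos(θ/2), −i·sin(θ/2)], [−i·sin(θ/2), cos(θ/2)]]; θ = 4.339, cos(θ/2) ≈ -0.563572, sin(θ/2) ≈ 0.826067.
With a = amp(|0⟩) = 0.7909 and b = amp(|1⟩) = 0.6119:
new amp(|0⟩) = (-0.563572)·a + (-0.826067i)·b = (-0.4457 - 0.5055i)
new amp(|1⟩) = (-0.826067i)·a + (-0.563572)·b = (-0.3448 - 0.6533i)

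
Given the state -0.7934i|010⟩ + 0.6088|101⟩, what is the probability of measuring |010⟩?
0.6295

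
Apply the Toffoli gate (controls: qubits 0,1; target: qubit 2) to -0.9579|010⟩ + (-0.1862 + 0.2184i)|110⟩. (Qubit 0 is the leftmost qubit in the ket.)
-0.9579|010⟩ + (-0.1862 + 0.2184i)|111⟩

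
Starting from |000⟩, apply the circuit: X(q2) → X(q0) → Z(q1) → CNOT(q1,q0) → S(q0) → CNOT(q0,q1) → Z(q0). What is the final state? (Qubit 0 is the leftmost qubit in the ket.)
-i|111⟩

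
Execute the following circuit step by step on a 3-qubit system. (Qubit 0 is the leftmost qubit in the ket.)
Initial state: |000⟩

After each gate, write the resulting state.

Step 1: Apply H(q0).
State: 1/√2|000⟩ + 1/√2|100⟩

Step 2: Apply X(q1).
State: 1/√2|010⟩ + 1/√2|110⟩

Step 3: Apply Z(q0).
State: 1/√2|010⟩ - 1/√2|110⟩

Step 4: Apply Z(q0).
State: 1/√2|010⟩ + 1/√2|110⟩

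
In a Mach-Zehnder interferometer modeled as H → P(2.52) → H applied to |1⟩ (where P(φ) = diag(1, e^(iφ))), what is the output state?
(0.9065 - 0.2912i)|0⟩ + (0.09352 + 0.2912i)|1⟩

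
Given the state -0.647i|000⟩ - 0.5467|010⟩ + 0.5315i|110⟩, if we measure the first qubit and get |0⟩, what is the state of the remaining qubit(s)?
-0.7638i|00⟩ - 0.6454|10⟩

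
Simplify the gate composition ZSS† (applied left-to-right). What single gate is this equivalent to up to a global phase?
Z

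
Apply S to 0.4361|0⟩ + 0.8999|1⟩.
0.4361|0⟩ + 0.8999i|1⟩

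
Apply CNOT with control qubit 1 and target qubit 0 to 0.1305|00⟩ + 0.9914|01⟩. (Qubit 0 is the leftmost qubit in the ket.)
0.1305|00⟩ + 0.9914|11⟩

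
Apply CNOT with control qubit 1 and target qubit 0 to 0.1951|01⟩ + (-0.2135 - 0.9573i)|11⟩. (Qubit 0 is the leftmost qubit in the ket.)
(-0.2135 - 0.9573i)|01⟩ + 0.1951|11⟩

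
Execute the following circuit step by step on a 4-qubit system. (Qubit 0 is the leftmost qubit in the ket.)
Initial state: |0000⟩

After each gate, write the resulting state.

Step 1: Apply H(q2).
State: 1/√2|0000⟩ + 1/√2|0010⟩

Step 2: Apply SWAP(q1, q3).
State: 1/√2|0000⟩ + 1/√2|0010⟩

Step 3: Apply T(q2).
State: 1/√2|0000⟩ + (1/2 + (1/2)i)|0010⟩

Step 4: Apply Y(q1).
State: (1/√2)i|0100⟩ + (-1/2 + (1/2)i)|0110⟩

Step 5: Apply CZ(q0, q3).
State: (1/√2)i|0100⟩ + (-1/2 + (1/2)i)|0110⟩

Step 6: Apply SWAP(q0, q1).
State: (1/√2)i|1000⟩ + (-1/2 + (1/2)i)|1010⟩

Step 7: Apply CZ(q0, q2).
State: (1/√2)i|1000⟩ + (1/2 - (1/2)i)|1010⟩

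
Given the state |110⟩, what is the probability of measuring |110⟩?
1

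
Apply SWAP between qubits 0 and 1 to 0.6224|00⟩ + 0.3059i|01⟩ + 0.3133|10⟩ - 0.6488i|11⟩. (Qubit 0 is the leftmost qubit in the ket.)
0.6224|00⟩ + 0.3133|01⟩ + 0.3059i|10⟩ - 0.6488i|11⟩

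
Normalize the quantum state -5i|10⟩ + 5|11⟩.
-(1/√2)i|10⟩ + 1/√2|11⟩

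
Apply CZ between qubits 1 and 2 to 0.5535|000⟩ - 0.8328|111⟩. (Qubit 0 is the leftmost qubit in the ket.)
0.5535|000⟩ + 0.8328|111⟩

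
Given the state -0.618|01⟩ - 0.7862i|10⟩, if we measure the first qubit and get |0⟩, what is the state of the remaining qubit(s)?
-|1⟩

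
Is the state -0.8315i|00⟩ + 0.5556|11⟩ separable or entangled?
Entangled

Writing the state as a|00⟩ + b|01⟩ + c|10⟩ + d|11⟩, it is a product state iff ad − bc = 0.
Here (a, b, c, d) = (-0.8315i, 0, 0, 0.5556): ad − bc = (-0.8315i)(0.5556) − (0)(0) = -0.462i ≠ 0, so the state is entangled.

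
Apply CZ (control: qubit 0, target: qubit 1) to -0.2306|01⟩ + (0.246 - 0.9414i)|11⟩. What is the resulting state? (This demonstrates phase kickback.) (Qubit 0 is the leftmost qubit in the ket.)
-0.2306|01⟩ + (-0.246 + 0.9414i)|11⟩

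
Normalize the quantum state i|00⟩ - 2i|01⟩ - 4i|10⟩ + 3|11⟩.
0.1826i|00⟩ - 0.3651i|01⟩ - 0.7303i|10⟩ + 0.5477|11⟩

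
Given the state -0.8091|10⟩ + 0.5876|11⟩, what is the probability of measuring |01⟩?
0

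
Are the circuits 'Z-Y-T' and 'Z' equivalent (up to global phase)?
No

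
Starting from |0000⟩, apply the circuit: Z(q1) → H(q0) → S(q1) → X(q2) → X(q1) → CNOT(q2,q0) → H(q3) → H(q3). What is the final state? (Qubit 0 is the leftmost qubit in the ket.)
1/√2|0110⟩ + 1/√2|1110⟩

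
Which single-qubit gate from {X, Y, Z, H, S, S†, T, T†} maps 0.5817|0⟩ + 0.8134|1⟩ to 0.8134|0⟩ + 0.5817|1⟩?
X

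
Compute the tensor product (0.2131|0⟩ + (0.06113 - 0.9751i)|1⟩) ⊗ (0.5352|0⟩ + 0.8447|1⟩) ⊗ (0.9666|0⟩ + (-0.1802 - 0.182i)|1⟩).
0.1102|000⟩ + (-0.02055 - 0.02076i)|001⟩ + 0.174|010⟩ + (-0.03244 - 0.03276i)|011⟩ + (0.03162 - 0.5044i)|100⟩ + (-0.1009 + 0.08809i)|101⟩ + (0.04991 - 0.7962i)|110⟩ + (-0.1592 + 0.139i)|111⟩

amp(|b₁b₂…⟩) = product of the factor amplitudes for bits b₁, b₂, …; only kets whose every factor amplitude is nonzero survive.
|000⟩: (0.2131)(0.5352)(0.9666) = 0.1102
|001⟩: (0.2131)(0.5352)(-0.1802 - 0.182i) = (-0.02055 - 0.02076i)
|010⟩: (0.2131)(0.8447)(0.9666) = 0.174
|011⟩: (0.2131)(0.8447)(-0.1802 - 0.182i) = (-0.03244 - 0.03276i)
|100⟩: (0.06113 - 0.9751i)(0.5352)(0.9666) = (0.03162 - 0.5044i)
|101⟩: (0.06113 - 0.9751i)(0.5352)(-0.1802 - 0.182i) = (-0.1009 + 0.08809i)
|110⟩: (0.06113 - 0.9751i)(0.8447)(0.9666) = (0.04991 - 0.7962i)
|111⟩: (0.06113 - 0.9751i)(0.8447)(-0.1802 - 0.182i) = (-0.1592 + 0.139i)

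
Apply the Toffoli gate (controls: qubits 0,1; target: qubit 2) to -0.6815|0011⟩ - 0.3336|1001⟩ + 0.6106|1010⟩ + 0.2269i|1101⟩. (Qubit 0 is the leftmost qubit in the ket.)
-0.6815|0011⟩ - 0.3336|1001⟩ + 0.6106|1010⟩ + 0.2269i|1111⟩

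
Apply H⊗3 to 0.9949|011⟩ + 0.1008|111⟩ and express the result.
0.3874|000⟩ - 0.3874|001⟩ - 0.3874|010⟩ + 0.3874|011⟩ + 0.3161|100⟩ - 0.3161|101⟩ - 0.3161|110⟩ + 0.3161|111⟩

H⊗3 gives amp(|y⟩) = (1/2√2) Σ_x (−1)^(x·y) amp(|x⟩), where x·y is the number of positions in which both x and y have a 1.
|000⟩: (0.9949 + 0.1008)/(2√2) = 0.3874
|001⟩: (-0.9949 - 0.1008)/(2√2) = -0.3874
|010⟩: (-0.9949 - 0.1008)/(2√2) = -0.3874
|011⟩: (0.9949 + 0.1008)/(2√2) = 0.3874
|100⟩: (0.9949 - 0.1008)/(2√2) = 0.3161
|101⟩: (-0.9949 + 0.1008)/(2√2) = -0.3161
|110⟩: (-0.9949 + 0.1008)/(2√2) = -0.3161
|111⟩: (0.9949 - 0.1008)/(2√2) = 0.3161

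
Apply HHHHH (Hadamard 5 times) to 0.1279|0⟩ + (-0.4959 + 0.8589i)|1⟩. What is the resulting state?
(-0.2602 + 0.6073i)|0⟩ + (0.4411 - 0.6073i)|1⟩

H² = I, so H^5 = H: a single Hadamard. With (a, b) = (0.1279, (-0.4959 + 0.8589i)), H gives ((a + b)/√2, (a − b)/√2) = ((-0.2602 + 0.6073i), (0.4411 - 0.6073i)).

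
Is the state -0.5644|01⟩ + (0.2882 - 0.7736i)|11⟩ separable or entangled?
Separable

Writing the state as a|00⟩ + b|01⟩ + c|10⟩ + d|11⟩, it is a product state iff ad − bc = 0.
Here (a, b, c, d) = (0, -0.5644, 0, (0.2882 - 0.7736i)): ad − bc = (0)(0.2882 - 0.7736i) − (-0.5644)(0) = 0, so the state is separable.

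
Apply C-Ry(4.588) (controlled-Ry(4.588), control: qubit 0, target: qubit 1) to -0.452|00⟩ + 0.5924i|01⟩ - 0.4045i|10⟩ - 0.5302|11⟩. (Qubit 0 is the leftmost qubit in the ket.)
-0.452|00⟩ + 0.5924i|01⟩ + (0.3975 + 0.2677i)|10⟩ + (0.3509 - 0.3032i)|11⟩

C-Ry(4.588) leaves the control-|0⟩ kets |00⟩, |01⟩ unchanged and applies Ry(4.588) to qubit 1 on the control-|1⟩ pair (|10⟩, |11⟩).
Ry(4.588) = [[cos(θ/2), −sin(θ/2)], [sin(θ/2), cos(θ/2)]]; θ = 4.588, cos(θ/2) ≈ -0.66179, sin(θ/2) ≈ 0.749689.
With a = amp(|10⟩) = -0.4045i and b = amp(|11⟩) = -0.5302:
new amp(|10⟩) = (-0.66179)·a + (-0.749689)·b = (0.3975 + 0.2677i)
new amp(|11⟩) = (0.749689)·a + (-0.66179)·b = (0.3509 - 0.3032i)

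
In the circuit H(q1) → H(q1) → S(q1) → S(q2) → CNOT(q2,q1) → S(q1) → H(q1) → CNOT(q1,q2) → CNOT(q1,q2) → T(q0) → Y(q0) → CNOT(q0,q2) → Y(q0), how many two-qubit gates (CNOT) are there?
4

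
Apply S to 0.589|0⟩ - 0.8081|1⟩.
0.589|0⟩ - 0.8081i|1⟩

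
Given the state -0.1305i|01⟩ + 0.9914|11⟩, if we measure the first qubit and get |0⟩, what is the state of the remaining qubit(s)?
-i|1⟩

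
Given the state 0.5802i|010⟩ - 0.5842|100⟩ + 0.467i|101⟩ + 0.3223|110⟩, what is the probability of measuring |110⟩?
0.1039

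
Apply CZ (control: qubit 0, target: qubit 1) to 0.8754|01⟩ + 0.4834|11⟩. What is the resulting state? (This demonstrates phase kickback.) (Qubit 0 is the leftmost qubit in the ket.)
0.8754|01⟩ - 0.4834|11⟩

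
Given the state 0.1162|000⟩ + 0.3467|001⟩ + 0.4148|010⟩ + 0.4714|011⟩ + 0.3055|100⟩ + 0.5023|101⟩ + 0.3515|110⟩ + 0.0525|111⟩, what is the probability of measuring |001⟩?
0.1202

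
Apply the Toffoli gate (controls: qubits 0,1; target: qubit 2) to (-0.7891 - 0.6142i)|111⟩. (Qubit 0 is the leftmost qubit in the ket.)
(-0.7891 - 0.6142i)|110⟩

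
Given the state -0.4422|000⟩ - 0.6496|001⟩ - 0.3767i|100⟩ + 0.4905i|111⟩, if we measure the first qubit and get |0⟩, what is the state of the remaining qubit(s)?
-0.5627|00⟩ - 0.8266|01⟩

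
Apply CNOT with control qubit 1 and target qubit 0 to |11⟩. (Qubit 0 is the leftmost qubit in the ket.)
|01⟩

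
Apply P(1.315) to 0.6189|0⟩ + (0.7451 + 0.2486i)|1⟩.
0.6189|0⟩ + (-0.05199 + 0.7838i)|1⟩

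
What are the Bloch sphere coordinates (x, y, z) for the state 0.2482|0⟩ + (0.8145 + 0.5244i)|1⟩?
(0.4043, 0.2603, -0.8768)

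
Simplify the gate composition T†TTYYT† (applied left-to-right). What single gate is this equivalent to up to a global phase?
I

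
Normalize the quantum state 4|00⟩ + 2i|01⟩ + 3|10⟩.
0.7428|00⟩ + 0.3714i|01⟩ + 0.5571|10⟩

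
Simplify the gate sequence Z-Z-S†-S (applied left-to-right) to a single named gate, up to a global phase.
I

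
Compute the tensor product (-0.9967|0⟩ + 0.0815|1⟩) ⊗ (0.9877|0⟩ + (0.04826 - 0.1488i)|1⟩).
-0.9844|00⟩ + (-0.0481 + 0.1483i)|01⟩ + 0.0805|10⟩ + (0.003933 - 0.01213i)|11⟩

amp(|b₁b₂…⟩) = product of the factor amplitudes for bits b₁, b₂, …; only kets whose every factor amplitude is nonzero survive.
|00⟩: (-0.9967)(0.9877) = -0.9844
|01⟩: (-0.9967)(0.04826 - 0.1488i) = (-0.0481 + 0.1483i)
|10⟩: (0.0815)(0.9877) = 0.0805
|11⟩: (0.0815)(0.04826 - 0.1488i) = (0.003933 - 0.01213i)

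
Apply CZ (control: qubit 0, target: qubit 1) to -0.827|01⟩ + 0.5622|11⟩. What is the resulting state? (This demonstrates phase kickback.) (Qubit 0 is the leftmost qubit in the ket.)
-0.827|01⟩ - 0.5622|11⟩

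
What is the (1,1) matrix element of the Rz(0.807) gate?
(0.9197 + 0.3926i)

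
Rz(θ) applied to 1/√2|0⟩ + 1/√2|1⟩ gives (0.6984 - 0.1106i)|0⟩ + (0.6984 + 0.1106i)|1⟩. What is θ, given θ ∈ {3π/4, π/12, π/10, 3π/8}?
π/10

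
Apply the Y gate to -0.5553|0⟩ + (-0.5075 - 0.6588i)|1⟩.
(-0.6588 + 0.5075i)|0⟩ - 0.5553i|1⟩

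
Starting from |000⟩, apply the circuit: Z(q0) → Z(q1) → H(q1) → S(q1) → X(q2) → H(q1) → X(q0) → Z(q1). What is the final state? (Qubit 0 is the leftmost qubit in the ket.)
(1/2 + (1/2)i)|101⟩ + (-1/2 + (1/2)i)|111⟩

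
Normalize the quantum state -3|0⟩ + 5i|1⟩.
-0.5145|0⟩ + 0.8575i|1⟩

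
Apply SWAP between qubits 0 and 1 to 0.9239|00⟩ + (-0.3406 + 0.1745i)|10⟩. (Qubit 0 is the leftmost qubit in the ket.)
0.9239|00⟩ + (-0.3406 + 0.1745i)|01⟩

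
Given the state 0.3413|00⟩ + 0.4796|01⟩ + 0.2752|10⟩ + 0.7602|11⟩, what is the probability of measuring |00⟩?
0.1165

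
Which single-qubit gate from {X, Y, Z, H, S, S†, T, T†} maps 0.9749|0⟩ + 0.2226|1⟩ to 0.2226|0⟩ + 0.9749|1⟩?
X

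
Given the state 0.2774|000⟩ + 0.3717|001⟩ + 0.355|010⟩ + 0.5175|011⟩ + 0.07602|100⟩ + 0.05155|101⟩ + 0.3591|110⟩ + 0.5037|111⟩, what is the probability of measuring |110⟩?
0.129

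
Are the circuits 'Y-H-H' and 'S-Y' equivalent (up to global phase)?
No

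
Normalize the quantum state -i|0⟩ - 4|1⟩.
-0.2425i|0⟩ - 0.9701|1⟩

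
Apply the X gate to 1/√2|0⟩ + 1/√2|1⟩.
1/√2|0⟩ + 1/√2|1⟩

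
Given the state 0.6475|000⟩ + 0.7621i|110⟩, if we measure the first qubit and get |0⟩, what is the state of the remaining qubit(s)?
|00⟩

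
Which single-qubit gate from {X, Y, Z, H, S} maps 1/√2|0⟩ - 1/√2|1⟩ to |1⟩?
H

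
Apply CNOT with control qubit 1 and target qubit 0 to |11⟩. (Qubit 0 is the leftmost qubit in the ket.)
|01⟩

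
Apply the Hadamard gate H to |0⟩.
1/√2|0⟩ + 1/√2|1⟩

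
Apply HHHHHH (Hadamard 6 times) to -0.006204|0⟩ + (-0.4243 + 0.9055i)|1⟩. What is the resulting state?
-0.006204|0⟩ + (-0.4243 + 0.9055i)|1⟩

H² = I, so an even number of Hadamards cancels: H^6 = I and the state is unchanged.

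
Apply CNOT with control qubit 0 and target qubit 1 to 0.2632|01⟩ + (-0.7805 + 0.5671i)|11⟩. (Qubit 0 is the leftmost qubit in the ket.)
0.2632|01⟩ + (-0.7805 + 0.5671i)|10⟩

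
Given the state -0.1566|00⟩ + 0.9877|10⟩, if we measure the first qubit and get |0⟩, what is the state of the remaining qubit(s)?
-|0⟩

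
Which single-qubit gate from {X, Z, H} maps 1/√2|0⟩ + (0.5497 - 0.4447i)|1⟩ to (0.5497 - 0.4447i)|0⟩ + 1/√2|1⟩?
X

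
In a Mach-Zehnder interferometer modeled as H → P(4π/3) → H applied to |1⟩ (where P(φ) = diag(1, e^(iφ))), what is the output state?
(0.75 + 0.433i)|0⟩ + (0.25 - 0.433i)|1⟩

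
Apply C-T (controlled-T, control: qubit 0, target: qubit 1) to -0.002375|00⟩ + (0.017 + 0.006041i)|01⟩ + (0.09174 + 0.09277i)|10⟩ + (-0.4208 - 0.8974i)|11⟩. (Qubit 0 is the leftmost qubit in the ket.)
-0.002375|00⟩ + (0.017 + 0.006041i)|01⟩ + (0.09174 + 0.09277i)|10⟩ + (0.337 - 0.9321i)|11⟩

C-T leaves the control-|0⟩ kets |00⟩, |01⟩ unchanged and applies T to qubit 1 on the control-|1⟩ pair (|10⟩, |11⟩).
T = [[1, 0], [0, (1/√2 + (1/√2)i)]].
With a = amp(|10⟩) = (0.09174 + 0.09277i) and b = amp(|11⟩) = (-0.4208 - 0.8974i):
new amp(|10⟩) = (1)·a = (0.09174 + 0.09277i)
new amp(|11⟩) = (1/√2 + (1/√2)i)·b = (0.337 - 0.9321i)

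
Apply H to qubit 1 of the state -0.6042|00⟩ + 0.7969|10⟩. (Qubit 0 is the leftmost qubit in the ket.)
-0.4272|00⟩ - 0.4272|01⟩ + 0.5635|10⟩ + 0.5635|11⟩

H on qubit 1 mixes each pair of kets that differ only in qubit 1: amplitudes (a, b) of (|…0…⟩, |…1…⟩) become ((a + b)/√2, (a − b)/√2). Kets absent from the input have amplitude 0.
(|00⟩, |01⟩): (a, b) = (-0.6042, 0) → (-0.4272, -0.4272)
(|10⟩, |11⟩): (a, b) = (0.7969, 0) → (0.5635, 0.5635)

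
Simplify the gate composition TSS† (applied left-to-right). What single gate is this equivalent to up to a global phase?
T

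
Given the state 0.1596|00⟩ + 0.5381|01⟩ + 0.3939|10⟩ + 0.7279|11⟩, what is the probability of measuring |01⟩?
0.2896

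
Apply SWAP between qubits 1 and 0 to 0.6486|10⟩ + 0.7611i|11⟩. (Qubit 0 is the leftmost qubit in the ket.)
0.6486|01⟩ + 0.7611i|11⟩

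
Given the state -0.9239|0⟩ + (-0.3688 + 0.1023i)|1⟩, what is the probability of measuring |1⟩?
0.1465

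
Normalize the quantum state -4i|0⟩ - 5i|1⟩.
-0.6247i|0⟩ - 0.7809i|1⟩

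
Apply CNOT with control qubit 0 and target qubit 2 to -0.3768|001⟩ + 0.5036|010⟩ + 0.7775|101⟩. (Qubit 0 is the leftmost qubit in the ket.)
-0.3768|001⟩ + 0.5036|010⟩ + 0.7775|100⟩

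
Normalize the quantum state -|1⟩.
-|1⟩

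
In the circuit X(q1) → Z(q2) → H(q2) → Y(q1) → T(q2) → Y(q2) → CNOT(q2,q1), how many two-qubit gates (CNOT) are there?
1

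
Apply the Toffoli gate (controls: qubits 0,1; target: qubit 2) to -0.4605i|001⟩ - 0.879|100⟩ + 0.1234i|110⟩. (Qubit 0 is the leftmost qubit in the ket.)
-0.4605i|001⟩ - 0.879|100⟩ + 0.1234i|111⟩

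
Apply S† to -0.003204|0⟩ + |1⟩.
-0.003204|0⟩ - i|1⟩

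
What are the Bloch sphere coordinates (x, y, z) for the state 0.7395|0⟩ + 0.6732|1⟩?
(0.9957, 0, 0.09366)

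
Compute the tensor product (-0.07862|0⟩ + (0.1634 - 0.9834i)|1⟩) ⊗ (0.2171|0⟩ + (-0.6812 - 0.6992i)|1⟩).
-0.01707|00⟩ + (0.05356 + 0.05497i)|01⟩ + (0.03547 - 0.2135i)|10⟩ + (-0.7989 + 0.5556i)|11⟩

amp(|b₁b₂…⟩) = product of the factor amplitudes for bits b₁, b₂, …; only kets whose every factor amplitude is nonzero survive.
|00⟩: (-0.07862)(0.2171) = -0.01707
|01⟩: (-0.07862)(-0.6812 - 0.6992i) = (0.05356 + 0.05497i)
|10⟩: (0.1634 - 0.9834i)(0.2171) = (0.03547 - 0.2135i)
|11⟩: (0.1634 - 0.9834i)(-0.6812 - 0.6992i) = (-0.7989 + 0.5556i)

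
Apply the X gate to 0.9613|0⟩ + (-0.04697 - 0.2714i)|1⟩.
(-0.04697 - 0.2714i)|0⟩ + 0.9613|1⟩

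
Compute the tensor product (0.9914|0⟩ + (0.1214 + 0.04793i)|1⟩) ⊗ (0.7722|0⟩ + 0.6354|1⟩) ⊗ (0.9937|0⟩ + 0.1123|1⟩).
0.7607|000⟩ + 0.08597|001⟩ + 0.626|010⟩ + 0.07074|011⟩ + (0.09315 + 0.03678i)|100⟩ + (0.01053 + 0.004156i)|101⟩ + (0.07665 + 0.03026i)|110⟩ + (0.008663 + 0.00342i)|111⟩

amp(|b₁b₂…⟩) = product of the factor amplitudes for bits b₁, b₂, …; only kets whose every factor amplitude is nonzero survive.
|000⟩: (0.9914)(0.7722)(0.9937) = 0.7607
|001⟩: (0.9914)(0.7722)(0.1123) = 0.08597
|010⟩: (0.9914)(0.6354)(0.9937) = 0.626
|011⟩: (0.9914)(0.6354)(0.1123) = 0.07074
|100⟩: (0.1214 + 0.04793i)(0.7722)(0.9937) = (0.09315 + 0.03678i)
|101⟩: (0.1214 + 0.04793i)(0.7722)(0.1123) = (0.01053 + 0.004156i)
|110⟩: (0.1214 + 0.04793i)(0.6354)(0.9937) = (0.07665 + 0.03026i)
|111⟩: (0.1214 + 0.04793i)(0.6354)(0.1123) = (0.008663 + 0.00342i)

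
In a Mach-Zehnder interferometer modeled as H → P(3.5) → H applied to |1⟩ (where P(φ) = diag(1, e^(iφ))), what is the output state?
(0.9682 + 0.1754i)|0⟩ + (0.03177 - 0.1754i)|1⟩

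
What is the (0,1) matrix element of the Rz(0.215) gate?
0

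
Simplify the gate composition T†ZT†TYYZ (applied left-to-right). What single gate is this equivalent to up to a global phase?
T†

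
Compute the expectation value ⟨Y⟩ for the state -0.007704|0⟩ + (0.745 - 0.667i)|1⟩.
0.01028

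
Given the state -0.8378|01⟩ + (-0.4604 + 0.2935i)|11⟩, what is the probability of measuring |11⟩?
0.2981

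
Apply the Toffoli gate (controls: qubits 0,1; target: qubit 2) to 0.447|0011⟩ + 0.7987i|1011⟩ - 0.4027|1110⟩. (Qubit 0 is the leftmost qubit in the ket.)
0.447|0011⟩ + 0.7987i|1011⟩ - 0.4027|1100⟩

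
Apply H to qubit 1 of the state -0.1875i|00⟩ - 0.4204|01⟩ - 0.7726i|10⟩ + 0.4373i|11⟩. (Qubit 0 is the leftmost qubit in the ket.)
(-0.2973 - 0.1326i)|00⟩ + (0.2973 - 0.1326i)|01⟩ - 0.2371i|10⟩ - 0.8555i|11⟩

H on qubit 1 mixes each pair of kets that differ only in qubit 1: amplitudes (a, b) of (|…0…⟩, |…1…⟩) become ((a + b)/√2, (a − b)/√2). Kets absent from the input have amplitude 0.
(|00⟩, |01⟩): (a, b) = (-0.1875i, -0.4204) → ((-0.2973 - 0.1326i), (0.2973 - 0.1326i))
(|10⟩, |11⟩): (a, b) = (-0.7726i, 0.4373i) → (-0.2371i, -0.8555i)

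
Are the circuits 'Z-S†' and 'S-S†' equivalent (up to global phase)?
No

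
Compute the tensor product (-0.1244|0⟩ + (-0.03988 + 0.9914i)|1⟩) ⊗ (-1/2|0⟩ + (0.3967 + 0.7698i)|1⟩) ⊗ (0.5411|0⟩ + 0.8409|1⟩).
0.03366|000⟩ + 0.0523|001⟩ + (-0.0267 - 0.05182i)|010⟩ + (-0.0415 - 0.08053i)|011⟩ + (0.01079 - 0.2682i)|100⟩ + (0.01677 - 0.4168i)|101⟩ + (-0.4215 + 0.1962i)|110⟩ + (-0.6551 + 0.3049i)|111⟩

amp(|b₁b₂…⟩) = product of the factor amplitudes for bits b₁, b₂, …; only kets whose every factor amplitude is nonzero survive.
|000⟩: (-0.1244)(-1/2)(0.5411) = 0.03366
|001⟩: (-0.1244)(-1/2)(0.8409) = 0.0523
|010⟩: (-0.1244)(0.3967 + 0.7698i)(0.5411) = (-0.0267 - 0.05182i)
|011⟩: (-0.1244)(0.3967 + 0.7698i)(0.8409) = (-0.0415 - 0.08053i)
|100⟩: (-0.03988 + 0.9914i)(-1/2)(0.5411) = (0.01079 - 0.2682i)
|101⟩: (-0.03988 + 0.9914i)(-1/2)(0.8409) = (0.01677 - 0.4168i)
|110⟩: (-0.03988 + 0.9914i)(0.3967 + 0.7698i)(0.5411) = (-0.4215 + 0.1962i)
|111⟩: (-0.03988 + 0.9914i)(0.3967 + 0.7698i)(0.8409) = (-0.6551 + 0.3049i)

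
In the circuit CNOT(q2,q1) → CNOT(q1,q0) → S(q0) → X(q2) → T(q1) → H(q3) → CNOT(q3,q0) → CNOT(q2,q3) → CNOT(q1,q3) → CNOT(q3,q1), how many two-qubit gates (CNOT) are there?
6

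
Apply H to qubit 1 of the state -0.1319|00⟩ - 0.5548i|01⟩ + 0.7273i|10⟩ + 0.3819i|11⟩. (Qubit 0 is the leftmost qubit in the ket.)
(-0.09327 - 0.3923i)|00⟩ + (-0.09327 + 0.3923i)|01⟩ + 0.7843i|10⟩ + 0.2442i|11⟩

H on qubit 1 mixes each pair of kets that differ only in qubit 1: amplitudes (a, b) of (|…0…⟩, |…1…⟩) become ((a + b)/√2, (a − b)/√2). Kets absent from the input have amplitude 0.
(|00⟩, |01⟩): (a, b) = (-0.1319, -0.5548i) → ((-0.09327 - 0.3923i), (-0.09327 + 0.3923i))
(|10⟩, |11⟩): (a, b) = (0.7273i, 0.3819i) → (0.7843i, 0.2442i)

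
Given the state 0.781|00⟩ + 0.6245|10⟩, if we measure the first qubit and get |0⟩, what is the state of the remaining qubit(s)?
|0⟩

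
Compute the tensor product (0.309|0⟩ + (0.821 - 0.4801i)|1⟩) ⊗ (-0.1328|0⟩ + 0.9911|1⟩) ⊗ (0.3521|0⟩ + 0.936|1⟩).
-0.01445|000⟩ - 0.03841|001⟩ + 0.1078|010⟩ + 0.2866|011⟩ + (-0.03839 + 0.02245i)|100⟩ + (-0.1021 + 0.05968i)|101⟩ + (0.2865 - 0.1675i)|110⟩ + (0.7616 - 0.4454i)|111⟩

amp(|b₁b₂…⟩) = product of the factor amplitudes for bits b₁, b₂, …; only kets whose every factor amplitude is nonzero survive.
|000⟩: (0.309)(-0.1328)(0.3521) = -0.01445
|001⟩: (0.309)(-0.1328)(0.936) = -0.03841
|010⟩: (0.309)(0.9911)(0.3521) = 0.1078
|011⟩: (0.309)(0.9911)(0.936) = 0.2866
|100⟩: (0.821 - 0.4801i)(-0.1328)(0.3521) = (-0.03839 + 0.02245i)
|101⟩: (0.821 - 0.4801i)(-0.1328)(0.936) = (-0.1021 + 0.05968i)
|110⟩: (0.821 - 0.4801i)(0.9911)(0.3521) = (0.2865 - 0.1675i)
|111⟩: (0.821 - 0.4801i)(0.9911)(0.936) = (0.7616 - 0.4454i)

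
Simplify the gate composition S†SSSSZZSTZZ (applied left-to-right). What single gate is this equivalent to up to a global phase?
T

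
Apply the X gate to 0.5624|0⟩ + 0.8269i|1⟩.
0.8269i|0⟩ + 0.5624|1⟩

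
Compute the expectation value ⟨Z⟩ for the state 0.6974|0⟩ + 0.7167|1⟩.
-0.02729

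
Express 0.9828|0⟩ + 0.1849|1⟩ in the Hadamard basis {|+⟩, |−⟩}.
0.8257|+⟩ + 0.5642|−⟩

With |ψ⟩ = α|0⟩ + β|1⟩, the Hadamard-basis coefficients are ⟨+|ψ⟩ = (α + β)/√2 and ⟨−|ψ⟩ = (α − β)/√2.
Here α = 0.9828, β = 0.1849: (α + β)/√2 = 0.8257, (α − β)/√2 = 0.5642.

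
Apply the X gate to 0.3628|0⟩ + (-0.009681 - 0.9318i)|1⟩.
(-0.009681 - 0.9318i)|0⟩ + 0.3628|1⟩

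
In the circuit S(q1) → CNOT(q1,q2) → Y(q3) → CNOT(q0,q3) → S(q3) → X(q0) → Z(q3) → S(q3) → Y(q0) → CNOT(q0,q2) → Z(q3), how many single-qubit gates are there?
8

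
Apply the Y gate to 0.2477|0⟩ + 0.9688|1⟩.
-0.9688i|0⟩ + 0.2477i|1⟩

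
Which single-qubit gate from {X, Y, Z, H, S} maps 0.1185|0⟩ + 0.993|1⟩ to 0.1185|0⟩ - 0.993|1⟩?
Z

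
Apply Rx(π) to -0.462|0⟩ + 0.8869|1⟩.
-0.8869i|0⟩ + 0.462i|1⟩

Rx(π) = [[cos(θ/2), −i·sin(θ/2)], [−i·sin(θ/2), cos(θ/2)]]; θ = π, cos(θ/2) ≈ 0, sin(θ/2) ≈ 1.
With a = amp(|0⟩) = -0.462 and b = amp(|1⟩) = 0.8869:
new amp(|0⟩) = (-i)·b = -0.8869i
new amp(|1⟩) = (-i)·a = 0.462i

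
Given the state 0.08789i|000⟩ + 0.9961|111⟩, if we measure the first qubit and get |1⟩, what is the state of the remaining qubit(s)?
|11⟩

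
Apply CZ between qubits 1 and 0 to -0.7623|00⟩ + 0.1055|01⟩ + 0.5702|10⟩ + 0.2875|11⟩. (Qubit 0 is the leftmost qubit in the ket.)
-0.7623|00⟩ + 0.1055|01⟩ + 0.5702|10⟩ - 0.2875|11⟩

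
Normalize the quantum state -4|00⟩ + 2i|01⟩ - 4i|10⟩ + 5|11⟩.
-0.5121|00⟩ + 0.2561i|01⟩ - 0.5121i|10⟩ + 0.6402|11⟩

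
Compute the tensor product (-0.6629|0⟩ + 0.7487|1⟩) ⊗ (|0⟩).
-0.6629|00⟩ + 0.7487|10⟩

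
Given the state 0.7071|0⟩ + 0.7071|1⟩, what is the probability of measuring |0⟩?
0.5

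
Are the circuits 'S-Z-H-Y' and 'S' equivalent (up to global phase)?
No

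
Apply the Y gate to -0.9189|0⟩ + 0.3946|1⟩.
-0.3946i|0⟩ - 0.9189i|1⟩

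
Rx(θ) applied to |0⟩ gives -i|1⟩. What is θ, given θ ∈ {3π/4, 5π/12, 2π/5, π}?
π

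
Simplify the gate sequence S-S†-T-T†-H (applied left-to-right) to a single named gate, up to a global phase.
H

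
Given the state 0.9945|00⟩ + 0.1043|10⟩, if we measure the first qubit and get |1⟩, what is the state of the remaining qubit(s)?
|0⟩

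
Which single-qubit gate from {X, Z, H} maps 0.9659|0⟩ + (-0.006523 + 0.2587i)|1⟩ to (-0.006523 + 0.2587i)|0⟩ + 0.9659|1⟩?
X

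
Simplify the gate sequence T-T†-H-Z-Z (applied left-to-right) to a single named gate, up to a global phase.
H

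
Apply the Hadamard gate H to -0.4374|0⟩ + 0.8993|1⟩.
0.3266|0⟩ - 0.9452|1⟩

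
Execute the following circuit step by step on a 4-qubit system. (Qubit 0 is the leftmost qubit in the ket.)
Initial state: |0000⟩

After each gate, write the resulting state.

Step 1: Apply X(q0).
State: |1000⟩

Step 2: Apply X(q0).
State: |0000⟩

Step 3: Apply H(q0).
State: 1/√2|0000⟩ + 1/√2|1000⟩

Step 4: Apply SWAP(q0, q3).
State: 1/√2|0000⟩ + 1/√2|0001⟩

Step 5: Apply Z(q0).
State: 1/√2|0000⟩ + 1/√2|0001⟩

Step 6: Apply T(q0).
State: 1/√2|0000⟩ + 1/√2|0001⟩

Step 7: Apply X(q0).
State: 1/√2|1000⟩ + 1/√2|1001⟩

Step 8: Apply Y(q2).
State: (1/√2)i|1010⟩ + (1/√2)i|1011⟩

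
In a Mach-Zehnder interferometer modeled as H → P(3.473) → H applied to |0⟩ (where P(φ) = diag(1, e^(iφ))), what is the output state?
(0.02721 - 0.1627i)|0⟩ + (0.9728 + 0.1627i)|1⟩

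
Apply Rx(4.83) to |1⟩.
-0.6643i|0⟩ - 0.7474|1⟩

Rx(4.83) = [[cos(θ/2), −i·sin(θ/2)], [−i·sin(θ/2), cos(θ/2)]]; θ = 4.83, cos(θ/2) ≈ -0.747442, sin(θ/2) ≈ 0.664327.
With a = amp(|0⟩) = 0 and b = amp(|1⟩) = 1:
new amp(|0⟩) = (-0.747442)·a + (-0.664327i)·b = -0.6643i
new amp(|1⟩) = (-0.664327i)·a + (-0.747442)·b = -0.7474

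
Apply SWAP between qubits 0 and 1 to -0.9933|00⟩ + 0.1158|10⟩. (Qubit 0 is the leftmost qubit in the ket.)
-0.9933|00⟩ + 0.1158|01⟩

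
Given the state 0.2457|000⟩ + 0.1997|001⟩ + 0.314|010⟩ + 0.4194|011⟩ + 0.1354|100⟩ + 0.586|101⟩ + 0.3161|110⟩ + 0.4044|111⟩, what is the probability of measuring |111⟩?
0.1635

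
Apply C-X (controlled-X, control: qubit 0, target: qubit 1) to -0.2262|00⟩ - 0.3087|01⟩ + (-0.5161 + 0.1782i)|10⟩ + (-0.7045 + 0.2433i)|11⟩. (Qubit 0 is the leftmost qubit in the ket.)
-0.2262|00⟩ - 0.3087|01⟩ + (-0.7045 + 0.2433i)|10⟩ + (-0.5161 + 0.1782i)|11⟩

C-X leaves the control-|0⟩ kets |00⟩, |01⟩ unchanged and applies X to qubit 1 on the control-|1⟩ pair (|10⟩, |11⟩).
X = [[0, 1], [1, 0]].
With a = amp(|10⟩) = (-0.5161 + 0.1782i) and b = amp(|11⟩) = (-0.7045 + 0.2433i):
new amp(|10⟩) = (1)·b = (-0.7045 + 0.2433i)
new amp(|11⟩) = (1)·a = (-0.5161 + 0.1782i)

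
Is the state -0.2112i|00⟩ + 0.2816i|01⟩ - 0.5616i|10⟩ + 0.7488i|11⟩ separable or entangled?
Separable

Writing the state as a|00⟩ + b|01⟩ + c|10⟩ + d|11⟩, it is a product state iff ad − bc = 0.
Here (a, b, c, d) = (-0.2112i, 0.2816i, -0.5616i, 0.7488i): ad − bc = (-0.2112i)(0.7488i) − (0.2816i)(-0.5616i) = 0, so the state is separable.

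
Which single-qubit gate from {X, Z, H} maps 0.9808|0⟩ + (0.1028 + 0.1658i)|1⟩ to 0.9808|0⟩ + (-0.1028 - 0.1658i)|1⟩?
Z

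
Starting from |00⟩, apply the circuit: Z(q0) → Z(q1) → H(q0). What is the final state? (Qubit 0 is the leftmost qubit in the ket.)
1/√2|00⟩ + 1/√2|10⟩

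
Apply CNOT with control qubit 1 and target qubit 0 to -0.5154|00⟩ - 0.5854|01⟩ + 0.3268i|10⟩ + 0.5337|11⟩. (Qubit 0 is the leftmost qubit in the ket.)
-0.5154|00⟩ + 0.5337|01⟩ + 0.3268i|10⟩ - 0.5854|11⟩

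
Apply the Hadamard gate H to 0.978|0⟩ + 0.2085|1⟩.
0.839|0⟩ + 0.5441|1⟩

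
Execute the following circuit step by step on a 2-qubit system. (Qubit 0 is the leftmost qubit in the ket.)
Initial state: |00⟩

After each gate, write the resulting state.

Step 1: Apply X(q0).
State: |10⟩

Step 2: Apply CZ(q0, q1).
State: |10⟩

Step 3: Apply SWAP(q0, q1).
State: |01⟩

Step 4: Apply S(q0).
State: |01⟩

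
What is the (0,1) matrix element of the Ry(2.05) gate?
-0.8547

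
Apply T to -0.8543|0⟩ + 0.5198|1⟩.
-0.8543|0⟩ + (0.3676 + 0.3676i)|1⟩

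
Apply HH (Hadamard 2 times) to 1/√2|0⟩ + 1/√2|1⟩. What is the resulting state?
1/√2|0⟩ + 1/√2|1⟩

H² = I, so an even number of Hadamards cancels: H^2 = I and the state is unchanged.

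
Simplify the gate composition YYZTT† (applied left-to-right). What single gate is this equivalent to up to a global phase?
Z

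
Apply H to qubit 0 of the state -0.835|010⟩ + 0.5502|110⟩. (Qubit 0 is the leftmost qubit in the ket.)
-0.2014|010⟩ - 0.9795|110⟩

H on qubit 0 mixes each pair of kets that differ only in qubit 0: amplitudes (a, b) of (|…0…⟩, |…1…⟩) become ((a + b)/√2, (a − b)/√2). Kets absent from the input have amplitude 0.
(|010⟩, |110⟩): (a, b) = (-0.835, 0.5502) → (-0.2014, -0.9795)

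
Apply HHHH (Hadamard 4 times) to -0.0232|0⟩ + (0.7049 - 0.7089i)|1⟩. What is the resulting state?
-0.0232|0⟩ + (0.7049 - 0.7089i)|1⟩

H² = I, so an even number of Hadamards cancels: H^4 = I and the state is unchanged.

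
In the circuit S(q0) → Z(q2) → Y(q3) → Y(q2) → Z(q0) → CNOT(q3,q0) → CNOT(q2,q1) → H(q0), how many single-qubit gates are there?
6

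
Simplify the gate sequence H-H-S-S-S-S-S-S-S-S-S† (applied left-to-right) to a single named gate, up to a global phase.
S†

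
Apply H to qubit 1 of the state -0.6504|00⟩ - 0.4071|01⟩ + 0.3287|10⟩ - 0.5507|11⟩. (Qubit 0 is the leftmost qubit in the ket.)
-0.7478|00⟩ - 0.172|01⟩ - 0.157|10⟩ + 0.6218|11⟩

H on qubit 1 mixes each pair of kets that differ only in qubit 1: amplitudes (a, b) of (|…0…⟩, |…1…⟩) become ((a + b)/√2, (a − b)/√2). Kets absent from the input have amplitude 0.
(|00⟩, |01⟩): (a, b) = (-0.6504, -0.4071) → (-0.7478, -0.172)
(|10⟩, |11⟩): (a, b) = (0.3287, -0.5507) → (-0.157, 0.6218)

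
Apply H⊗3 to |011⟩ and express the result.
1/√8|000⟩ - 1/√8|001⟩ - 1/√8|010⟩ + 1/√8|011⟩ + 1/√8|100⟩ - 1/√8|101⟩ - 1/√8|110⟩ + 1/√8|111⟩

H⊗3 gives amp(|y⟩) = (1/2√2) Σ_x (−1)^(x·y) amp(|x⟩), where x·y is the number of positions in which both x and y have a 1.
|000⟩: (1)/(2√2) = 1/√8
|001⟩: (-1)/(2√2) = -1/√8
|010⟩: (-1)/(2√2) = -1/√8
|011⟩: (1)/(2√2) = 1/√8
|100⟩: (1)/(2√2) = 1/√8
|101⟩: (-1)/(2√2) = -1/√8
|110⟩: (-1)/(2√2) = -1/√8
|111⟩: (1)/(2√2) = 1/√8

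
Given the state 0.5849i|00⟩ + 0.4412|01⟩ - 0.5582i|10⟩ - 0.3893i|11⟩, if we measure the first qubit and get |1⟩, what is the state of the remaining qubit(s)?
-0.8202i|0⟩ - 0.572i|1⟩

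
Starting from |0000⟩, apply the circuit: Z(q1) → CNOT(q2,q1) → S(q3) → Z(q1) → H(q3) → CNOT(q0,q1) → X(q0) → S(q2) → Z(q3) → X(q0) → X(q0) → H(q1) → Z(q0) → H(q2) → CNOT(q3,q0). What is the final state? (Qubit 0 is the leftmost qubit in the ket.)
1/√8|0001⟩ + 1/√8|0011⟩ + 1/√8|0101⟩ + 1/√8|0111⟩ - 1/√8|1000⟩ - 1/√8|1010⟩ - 1/√8|1100⟩ - 1/√8|1110⟩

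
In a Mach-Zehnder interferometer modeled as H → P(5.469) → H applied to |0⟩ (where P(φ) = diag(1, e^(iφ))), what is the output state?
(0.8432 - 0.3636i)|0⟩ + (0.1568 + 0.3636i)|1⟩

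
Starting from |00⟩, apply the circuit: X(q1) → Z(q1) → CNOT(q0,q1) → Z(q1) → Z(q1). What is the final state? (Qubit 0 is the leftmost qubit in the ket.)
-|01⟩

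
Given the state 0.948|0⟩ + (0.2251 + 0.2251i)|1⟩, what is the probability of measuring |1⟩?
0.1013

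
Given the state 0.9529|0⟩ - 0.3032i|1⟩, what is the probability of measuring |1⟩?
0.09193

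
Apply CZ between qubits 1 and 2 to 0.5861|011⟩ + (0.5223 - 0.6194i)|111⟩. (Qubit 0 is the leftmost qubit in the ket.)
-0.5861|011⟩ + (-0.5223 + 0.6194i)|111⟩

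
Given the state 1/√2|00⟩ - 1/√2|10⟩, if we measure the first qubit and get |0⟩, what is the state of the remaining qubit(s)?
|0⟩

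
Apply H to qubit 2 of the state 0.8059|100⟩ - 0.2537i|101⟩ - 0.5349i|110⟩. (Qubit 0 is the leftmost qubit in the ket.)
(0.5699 - 0.1794i)|100⟩ + (0.5699 + 0.1794i)|101⟩ - 0.3782i|110⟩ - 0.3782i|111⟩

H on qubit 2 mixes each pair of kets that differ only in qubit 2: amplitudes (a, b) of (|…0…⟩, |…1…⟩) become ((a + b)/√2, (a − b)/√2). Kets absent from the input have amplitude 0.
(|100⟩, |101⟩): (a, b) = (0.8059, -0.2537i) → ((0.5699 - 0.1794i), (0.5699 + 0.1794i))
(|110⟩, |111⟩): (a, b) = (-0.5349i, 0) → (-0.3782i, -0.3782i)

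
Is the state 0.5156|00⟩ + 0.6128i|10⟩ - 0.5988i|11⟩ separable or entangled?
Entangled

Writing the state as a|00⟩ + b|01⟩ + c|10⟩ + d|11⟩, it is a product state iff ad − bc = 0.
Here (a, b, c, d) = (0.5156, 0, 0.6128i, -0.5988i): ad − bc = (0.5156)(-0.5988i) − (0)(0.6128i) = -0.3087i ≠ 0, so the state is entangled.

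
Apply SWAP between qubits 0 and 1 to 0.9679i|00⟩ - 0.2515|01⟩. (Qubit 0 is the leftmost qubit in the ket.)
0.9679i|00⟩ - 0.2515|10⟩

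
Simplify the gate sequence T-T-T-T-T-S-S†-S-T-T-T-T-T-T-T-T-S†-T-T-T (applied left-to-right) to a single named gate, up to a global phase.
I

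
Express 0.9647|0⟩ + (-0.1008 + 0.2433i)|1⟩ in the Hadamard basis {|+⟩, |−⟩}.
(0.6109 + 0.172i)|+⟩ + (0.7534 - 0.172i)|−⟩

With |ψ⟩ = α|0⟩ + β|1⟩, the Hadamard-basis coefficients are ⟨+|ψ⟩ = (α + β)/√2 and ⟨−|ψ⟩ = (α − β)/√2.
Here α = 0.9647, β = (-0.1008 + 0.2433i): (α + β)/√2 = (0.6109 + 0.172i), (α − β)/√2 = (0.7534 - 0.172i).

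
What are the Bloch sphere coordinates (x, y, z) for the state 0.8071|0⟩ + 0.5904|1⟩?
(0.953, 0, 0.3028)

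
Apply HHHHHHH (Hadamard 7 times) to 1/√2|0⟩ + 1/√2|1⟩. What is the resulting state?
|0⟩

H² = I, so H^7 = H: a single Hadamard. With (a, b) = (1/√2, 1/√2), H gives ((a + b)/√2, (a − b)/√2) = (1, 0).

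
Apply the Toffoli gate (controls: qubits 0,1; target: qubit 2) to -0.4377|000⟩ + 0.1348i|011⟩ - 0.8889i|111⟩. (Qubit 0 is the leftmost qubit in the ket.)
-0.4377|000⟩ + 0.1348i|011⟩ - 0.8889i|110⟩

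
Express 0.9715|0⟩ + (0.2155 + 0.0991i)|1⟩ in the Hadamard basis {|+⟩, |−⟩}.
(0.8393 + 0.07007i)|+⟩ + (0.5346 - 0.07007i)|−⟩

With |ψ⟩ = α|0⟩ + β|1⟩, the Hadamard-basis coefficients are ⟨+|ψ⟩ = (α + β)/√2 and ⟨−|ψ⟩ = (α − β)/√2.
Here α = 0.9715, β = (0.2155 + 0.0991i): (α + β)/√2 = (0.8393 + 0.07007i), (α − β)/√2 = (0.5346 - 0.07007i).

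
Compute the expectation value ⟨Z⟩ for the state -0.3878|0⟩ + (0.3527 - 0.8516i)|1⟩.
-0.6992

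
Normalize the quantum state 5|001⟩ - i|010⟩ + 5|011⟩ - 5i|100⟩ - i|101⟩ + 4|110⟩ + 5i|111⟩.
0.4603|001⟩ - 0.09206i|010⟩ + 0.4603|011⟩ - 0.4603i|100⟩ - 0.09206i|101⟩ + 0.3682|110⟩ + 0.4603i|111⟩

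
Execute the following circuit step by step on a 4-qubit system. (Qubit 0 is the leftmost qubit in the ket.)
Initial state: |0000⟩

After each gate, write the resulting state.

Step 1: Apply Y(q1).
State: i|0100⟩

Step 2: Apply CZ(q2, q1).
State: i|0100⟩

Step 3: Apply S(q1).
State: -|0100⟩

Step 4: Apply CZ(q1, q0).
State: -|0100⟩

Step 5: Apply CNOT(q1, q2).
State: -|0110⟩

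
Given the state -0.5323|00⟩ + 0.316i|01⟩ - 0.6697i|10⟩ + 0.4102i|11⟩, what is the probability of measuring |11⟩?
0.1683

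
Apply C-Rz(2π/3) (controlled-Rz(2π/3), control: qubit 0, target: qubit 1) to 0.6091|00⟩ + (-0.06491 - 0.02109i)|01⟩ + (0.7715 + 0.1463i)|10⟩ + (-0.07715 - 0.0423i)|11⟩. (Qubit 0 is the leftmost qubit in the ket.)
0.6091|00⟩ + (-0.06491 - 0.02109i)|01⟩ + (0.5124 - 0.595i)|10⟩ + (-0.001942 - 0.08796i)|11⟩

C-Rz(2π/3) leaves the control-|0⟩ kets |00⟩, |01⟩ unchanged and applies Rz(2π/3) to qubit 1 on the control-|1⟩ pair (|10⟩, |11⟩).
Rz(2π/3) = [[e^(−iθ/2), 0], [0, e^(iθ/2)]] with e^(±iθ/2) = cos(θ/2) ± i·sin(θ/2); θ = 2π/3, cos(θ/2) ≈ 0.5, sin(θ/2) ≈ 0.866025.
With a = amp(|10⟩) = (0.7715 + 0.1463i) and b = amp(|11⟩) = (-0.07715 - 0.0423i):
new amp(|10⟩) = (0.5 - 0.866025i)·a = (0.5124 - 0.595i)
new amp(|11⟩) = (0.5 + 0.866025i)·b = (-0.001942 - 0.08796i)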